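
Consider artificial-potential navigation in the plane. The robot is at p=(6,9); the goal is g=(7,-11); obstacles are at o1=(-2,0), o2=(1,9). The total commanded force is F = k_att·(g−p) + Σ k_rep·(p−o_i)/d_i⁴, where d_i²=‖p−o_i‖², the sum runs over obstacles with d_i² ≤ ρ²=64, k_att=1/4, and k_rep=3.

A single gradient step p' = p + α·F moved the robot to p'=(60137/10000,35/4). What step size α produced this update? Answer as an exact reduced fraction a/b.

F_att = 1/4·(g−p) = 1/4·(1,-20) = (0.2500,-5.0000)
o1: d²=145 > ρ²=64 → inactive
o2: d²=25 ≤ ρ²=64; F_rep = 3·(5,0)/25² = (0.0240,0.0000)
F = F_att + ΣF_rep = (0.2740,-5.0000)
Δp = p'−p = (0.0137,-0.2500); α = Δx/Fx = (137/10000) / (137/500) = 1/20
check: Δy/Fy = (-1/4) / (-5) = 1/20 ✓

α = 1/20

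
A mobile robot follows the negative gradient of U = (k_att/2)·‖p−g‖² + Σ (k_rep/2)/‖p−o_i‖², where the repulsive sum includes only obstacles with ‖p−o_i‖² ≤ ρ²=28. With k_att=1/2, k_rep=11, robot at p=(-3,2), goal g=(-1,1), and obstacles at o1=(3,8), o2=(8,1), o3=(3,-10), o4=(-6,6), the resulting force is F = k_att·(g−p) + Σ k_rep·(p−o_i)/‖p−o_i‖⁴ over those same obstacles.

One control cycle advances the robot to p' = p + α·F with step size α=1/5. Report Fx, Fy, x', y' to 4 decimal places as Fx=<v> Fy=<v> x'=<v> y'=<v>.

F_att = 1/2·(g−p) = 1/2·(2,-1) = (1.0000,-0.5000)
o1: d²=72 > ρ²=28 → inactive
o2: d²=122 > ρ²=28 → inactive
o3: d²=180 > ρ²=28 → inactive
o4: d²=25 ≤ ρ²=28; F_rep = 11·(3,-4)/25² = (0.0528,-0.0704)
F = F_att + ΣF_rep = (1.0528,-0.5704)
p' = p + 1/5·F = (-2.7894,1.8859)

Fx=1.0528 Fy=-0.5704 x'=-2.7894 y'=1.8859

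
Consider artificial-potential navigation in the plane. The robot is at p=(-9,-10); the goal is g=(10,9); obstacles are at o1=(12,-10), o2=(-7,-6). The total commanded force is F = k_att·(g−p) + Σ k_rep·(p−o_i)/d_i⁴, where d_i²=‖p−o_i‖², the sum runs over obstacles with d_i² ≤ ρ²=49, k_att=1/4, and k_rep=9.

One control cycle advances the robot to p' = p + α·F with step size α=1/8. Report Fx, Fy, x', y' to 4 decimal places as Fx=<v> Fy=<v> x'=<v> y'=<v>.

Fx=4.7050 Fy=4.6600 x'=-8.4119 y'=-9.4175

F_att = 1/4·(g−p) = 1/4·(19,19) = (4.7500,4.7500)
o1: d²=441 > ρ²=49 → inactive
o2: d²=20 ≤ ρ²=49; F_rep = 9·(-2,-4)/20² = (-0.0450,-0.0900)
F = F_att + ΣF_rep = (4.7050,4.6600)
p' = p + 1/8·F = (-8.4119,-9.4175)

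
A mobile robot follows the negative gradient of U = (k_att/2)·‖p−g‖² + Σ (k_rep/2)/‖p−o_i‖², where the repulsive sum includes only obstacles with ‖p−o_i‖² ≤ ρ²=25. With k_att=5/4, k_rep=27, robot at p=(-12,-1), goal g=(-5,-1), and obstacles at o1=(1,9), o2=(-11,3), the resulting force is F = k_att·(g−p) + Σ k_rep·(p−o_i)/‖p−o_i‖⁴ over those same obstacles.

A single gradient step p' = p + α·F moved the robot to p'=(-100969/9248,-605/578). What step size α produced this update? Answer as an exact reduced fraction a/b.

F_att = 5/4·(g−p) = 5/4·(7,0) = (8.7500,0.0000)
o1: d²=269 > ρ²=25 → inactive
o2: d²=17 ≤ ρ²=25; F_rep = 27·(-1,-4)/17² = (-0.0934,-0.3737)
F = F_att + ΣF_rep = (8.6566,-0.3737)
Δp = p'−p = (1.0821,-0.0467); α = Δx/Fx = (10007/9248) / (10007/1156) = 1/8
check: Δy/Fy = (-27/578) / (-108/289) = 1/8 ✓

α = 1/8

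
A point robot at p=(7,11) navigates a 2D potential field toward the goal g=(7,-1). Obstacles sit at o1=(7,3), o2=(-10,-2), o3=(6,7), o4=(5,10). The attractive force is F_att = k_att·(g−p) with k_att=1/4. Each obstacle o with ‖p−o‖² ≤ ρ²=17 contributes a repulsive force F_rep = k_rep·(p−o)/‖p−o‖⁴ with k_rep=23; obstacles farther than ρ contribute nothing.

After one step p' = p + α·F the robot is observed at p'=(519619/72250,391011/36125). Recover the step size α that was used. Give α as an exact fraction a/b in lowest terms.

F_att = 1/4·(g−p) = 1/4·(0,-12) = (0.0000,-3.0000)
o1: d²=64 > ρ²=17 → inactive
o2: d²=458 > ρ²=17 → inactive
o3: d²=17 ≤ ρ²=17; F_rep = 23·(1,4)/17² = (0.0796,0.3183)
o4: d²=5 ≤ ρ²=17; F_rep = 23·(2,1)/5² = (1.8400,0.9200)
F = F_att + ΣF_rep = (1.9196,-1.7617)
Δp = p'−p = (0.1920,-0.1762); α = Δx/Fx = (13869/72250) / (13869/7225) = 1/10
check: Δy/Fy = (-6364/36125) / (-12728/7225) = 1/10 ✓

α = 1/10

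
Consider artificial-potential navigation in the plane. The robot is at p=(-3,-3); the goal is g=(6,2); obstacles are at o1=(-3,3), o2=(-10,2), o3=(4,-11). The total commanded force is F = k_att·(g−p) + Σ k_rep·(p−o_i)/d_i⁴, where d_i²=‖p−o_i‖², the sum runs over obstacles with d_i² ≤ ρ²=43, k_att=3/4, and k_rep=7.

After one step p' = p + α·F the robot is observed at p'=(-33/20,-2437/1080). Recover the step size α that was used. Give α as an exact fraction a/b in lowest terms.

α = 1/5

F_att = 3/4·(g−p) = 3/4·(9,5) = (6.7500,3.7500)
o1: d²=36 ≤ ρ²=43; F_rep = 7·(0,-6)/36² = (0.0000,-0.0324)
o2: d²=74 > ρ²=43 → inactive
o3: d²=113 > ρ²=43 → inactive
F = F_att + ΣF_rep = (6.7500,3.7176)
Δp = p'−p = (1.3500,0.7435); α = Δx/Fx = (27/20) / (27/4) = 1/5
check: Δy/Fy = (803/1080) / (803/216) = 1/5 ✓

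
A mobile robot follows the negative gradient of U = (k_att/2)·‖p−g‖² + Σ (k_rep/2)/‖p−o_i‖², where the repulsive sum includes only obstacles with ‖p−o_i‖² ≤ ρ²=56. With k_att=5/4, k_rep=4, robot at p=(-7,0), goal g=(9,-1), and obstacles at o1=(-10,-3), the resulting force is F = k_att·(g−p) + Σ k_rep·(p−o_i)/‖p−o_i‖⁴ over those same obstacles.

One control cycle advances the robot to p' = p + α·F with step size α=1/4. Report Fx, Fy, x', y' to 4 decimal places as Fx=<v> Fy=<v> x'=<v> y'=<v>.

Fx=20.0370 Fy=-1.2130 x'=-1.9907 y'=-0.3032

F_att = 5/4·(g−p) = 5/4·(16,-1) = (20.0000,-1.2500)
o1: d²=18 ≤ ρ²=56; F_rep = 4·(3,3)/18² = (0.0370,0.0370)
F = F_att + ΣF_rep = (20.0370,-1.2130)
p' = p + 1/4·F = (-1.9907,-0.3032)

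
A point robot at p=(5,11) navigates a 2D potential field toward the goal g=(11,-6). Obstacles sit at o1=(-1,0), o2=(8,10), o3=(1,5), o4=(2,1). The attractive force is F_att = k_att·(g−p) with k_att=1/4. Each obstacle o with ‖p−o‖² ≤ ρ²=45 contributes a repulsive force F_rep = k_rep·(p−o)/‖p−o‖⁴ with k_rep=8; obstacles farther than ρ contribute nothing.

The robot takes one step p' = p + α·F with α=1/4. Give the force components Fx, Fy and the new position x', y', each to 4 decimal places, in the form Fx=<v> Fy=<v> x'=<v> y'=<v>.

F_att = 1/4·(g−p) = 1/4·(6,-17) = (1.5000,-4.2500)
o1: d²=157 > ρ²=45 → inactive
o2: d²=10 ≤ ρ²=45; F_rep = 8·(-3,1)/10² = (-0.2400,0.0800)
o3: d²=52 > ρ²=45 → inactive
o4: d²=109 > ρ²=45 → inactive
F = F_att + ΣF_rep = (1.2600,-4.1700)
p' = p + 1/4·F = (5.3150,9.9575)

Fx=1.2600 Fy=-4.1700 x'=5.3150 y'=9.9575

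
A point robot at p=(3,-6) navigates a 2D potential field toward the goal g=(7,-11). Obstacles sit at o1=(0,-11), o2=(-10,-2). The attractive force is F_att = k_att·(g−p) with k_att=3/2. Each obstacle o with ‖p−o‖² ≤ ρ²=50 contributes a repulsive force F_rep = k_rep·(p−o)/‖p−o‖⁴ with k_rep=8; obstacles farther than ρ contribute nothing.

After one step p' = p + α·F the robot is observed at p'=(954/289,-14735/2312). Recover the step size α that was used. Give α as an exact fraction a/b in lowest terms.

F_att = 3/2·(g−p) = 3/2·(4,-5) = (6.0000,-7.5000)
o1: d²=34 ≤ ρ²=50; F_rep = 8·(3,5)/34² = (0.0208,0.0346)
o2: d²=185 > ρ²=50 → inactive
F = F_att + ΣF_rep = (6.0208,-7.4654)
Δp = p'−p = (0.3010,-0.3733); α = Δx/Fx = (87/289) / (1740/289) = 1/20
check: Δy/Fy = (-863/2312) / (-4315/578) = 1/20 ✓

α = 1/20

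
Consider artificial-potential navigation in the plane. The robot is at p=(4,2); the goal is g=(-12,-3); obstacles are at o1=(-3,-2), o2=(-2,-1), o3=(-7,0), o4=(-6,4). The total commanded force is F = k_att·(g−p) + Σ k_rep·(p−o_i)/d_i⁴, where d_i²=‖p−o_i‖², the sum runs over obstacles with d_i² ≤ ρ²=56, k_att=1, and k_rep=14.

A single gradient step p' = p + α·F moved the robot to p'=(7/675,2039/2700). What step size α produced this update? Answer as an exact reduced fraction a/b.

F_att = 1·(g−p) = 1·(-16,-5) = (-16.0000,-5.0000)
o1: d²=65 > ρ²=56 → inactive
o2: d²=45 ≤ ρ²=56; F_rep = 14·(6,3)/45² = (0.0415,0.0207)
o3: d²=125 > ρ²=56 → inactive
o4: d²=104 > ρ²=56 → inactive
F = F_att + ΣF_rep = (-15.9585,-4.9793)
Δp = p'−p = (-3.9896,-1.2448); α = Δx/Fx = (-2693/675) / (-10772/675) = 1/4
check: Δy/Fy = (-3361/2700) / (-3361/675) = 1/4 ✓

α = 1/4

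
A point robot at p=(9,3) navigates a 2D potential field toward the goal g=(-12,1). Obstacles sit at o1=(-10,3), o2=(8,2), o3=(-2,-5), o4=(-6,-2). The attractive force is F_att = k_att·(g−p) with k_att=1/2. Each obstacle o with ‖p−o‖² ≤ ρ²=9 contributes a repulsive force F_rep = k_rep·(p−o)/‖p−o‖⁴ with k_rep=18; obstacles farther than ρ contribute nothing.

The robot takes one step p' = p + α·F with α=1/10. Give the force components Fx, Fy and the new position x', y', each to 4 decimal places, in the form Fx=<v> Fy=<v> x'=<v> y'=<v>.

F_att = 1/2·(g−p) = 1/2·(-21,-2) = (-10.5000,-1.0000)
o1: d²=361 > ρ²=9 → inactive
o2: d²=2 ≤ ρ²=9; F_rep = 18·(1,1)/2² = (4.5000,4.5000)
o3: d²=185 > ρ²=9 → inactive
o4: d²=250 > ρ²=9 → inactive
F = F_att + ΣF_rep = (-6.0000,3.5000)
p' = p + 1/10·F = (8.4000,3.3500)

Fx=-6.0000 Fy=3.5000 x'=8.4000 y'=3.3500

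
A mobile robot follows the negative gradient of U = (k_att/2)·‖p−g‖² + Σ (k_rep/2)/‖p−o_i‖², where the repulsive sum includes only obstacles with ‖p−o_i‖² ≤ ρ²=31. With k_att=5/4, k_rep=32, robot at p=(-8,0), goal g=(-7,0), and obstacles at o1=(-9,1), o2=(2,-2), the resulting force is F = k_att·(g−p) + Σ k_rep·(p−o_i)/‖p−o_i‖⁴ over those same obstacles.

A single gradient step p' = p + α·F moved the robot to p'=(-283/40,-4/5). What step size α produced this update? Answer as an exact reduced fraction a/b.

α = 1/10

F_att = 5/4·(g−p) = 5/4·(1,0) = (1.2500,0.0000)
o1: d²=2 ≤ ρ²=31; F_rep = 32·(1,-1)/2² = (8.0000,-8.0000)
o2: d²=104 > ρ²=31 → inactive
F = F_att + ΣF_rep = (9.2500,-8.0000)
Δp = p'−p = (0.9250,-0.8000); α = Δx/Fx = (37/40) / (37/4) = 1/10
check: Δy/Fy = (-4/5) / (-8) = 1/10 ✓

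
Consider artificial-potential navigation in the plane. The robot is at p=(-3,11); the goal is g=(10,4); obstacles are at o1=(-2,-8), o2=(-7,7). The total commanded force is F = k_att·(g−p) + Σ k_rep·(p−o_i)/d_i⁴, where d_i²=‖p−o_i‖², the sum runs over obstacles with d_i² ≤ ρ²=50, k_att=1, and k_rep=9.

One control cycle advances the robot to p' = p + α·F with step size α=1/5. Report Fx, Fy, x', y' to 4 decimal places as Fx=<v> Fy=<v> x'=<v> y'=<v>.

Fx=13.0352 Fy=-6.9648 x'=-0.3930 y'=9.6070

F_att = 1·(g−p) = 1·(13,-7) = (13.0000,-7.0000)
o1: d²=362 > ρ²=50 → inactive
o2: d²=32 ≤ ρ²=50; F_rep = 9·(4,4)/32² = (0.0352,0.0352)
F = F_att + ΣF_rep = (13.0352,-6.9648)
p' = p + 1/5·F = (-0.3930,9.6070)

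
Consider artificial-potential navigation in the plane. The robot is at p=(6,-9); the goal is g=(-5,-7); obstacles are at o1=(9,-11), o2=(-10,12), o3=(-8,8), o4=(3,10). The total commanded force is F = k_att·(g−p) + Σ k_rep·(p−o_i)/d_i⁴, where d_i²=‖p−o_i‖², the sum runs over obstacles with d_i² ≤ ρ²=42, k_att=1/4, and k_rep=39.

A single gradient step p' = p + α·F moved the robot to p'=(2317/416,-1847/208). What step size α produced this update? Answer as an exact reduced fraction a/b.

F_att = 1/4·(g−p) = 1/4·(-11,2) = (-2.7500,0.5000)
o1: d²=13 ≤ ρ²=42; F_rep = 39·(-3,2)/13² = (-0.6923,0.4615)
o2: d²=697 > ρ²=42 → inactive
o3: d²=485 > ρ²=42 → inactive
o4: d²=370 > ρ²=42 → inactive
F = F_att + ΣF_rep = (-3.4423,0.9615)
Δp = p'−p = (-0.4303,0.1202); α = Δx/Fx = (-179/416) / (-179/52) = 1/8
check: Δy/Fy = (25/208) / (25/26) = 1/8 ✓

α = 1/8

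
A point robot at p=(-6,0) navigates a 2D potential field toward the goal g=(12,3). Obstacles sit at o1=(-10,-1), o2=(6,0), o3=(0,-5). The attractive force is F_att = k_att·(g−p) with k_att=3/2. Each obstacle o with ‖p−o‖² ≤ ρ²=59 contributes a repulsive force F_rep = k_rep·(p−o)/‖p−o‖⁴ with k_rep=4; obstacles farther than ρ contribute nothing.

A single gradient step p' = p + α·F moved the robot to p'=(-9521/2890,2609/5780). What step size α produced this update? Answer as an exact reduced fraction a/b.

α = 1/10

F_att = 3/2·(g−p) = 3/2·(18,3) = (27.0000,4.5000)
o1: d²=17 ≤ ρ²=59; F_rep = 4·(4,1)/17² = (0.0554,0.0138)
o2: d²=144 > ρ²=59 → inactive
o3: d²=61 > ρ²=59 → inactive
F = F_att + ΣF_rep = (27.0554,4.5138)
Δp = p'−p = (2.7055,0.4514); α = Δx/Fx = (7819/2890) / (7819/289) = 1/10
check: Δy/Fy = (2609/5780) / (2609/578) = 1/10 ✓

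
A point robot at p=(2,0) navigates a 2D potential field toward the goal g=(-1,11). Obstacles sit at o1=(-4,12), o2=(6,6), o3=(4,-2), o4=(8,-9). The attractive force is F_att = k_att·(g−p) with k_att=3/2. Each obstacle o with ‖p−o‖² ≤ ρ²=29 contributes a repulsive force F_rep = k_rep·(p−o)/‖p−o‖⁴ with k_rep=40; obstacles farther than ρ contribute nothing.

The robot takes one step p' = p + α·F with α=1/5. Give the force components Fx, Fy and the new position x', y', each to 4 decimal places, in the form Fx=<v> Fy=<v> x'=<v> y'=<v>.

F_att = 3/2·(g−p) = 3/2·(-3,11) = (-4.5000,16.5000)
o1: d²=180 > ρ²=29 → inactive
o2: d²=52 > ρ²=29 → inactive
o3: d²=8 ≤ ρ²=29; F_rep = 40·(-2,2)/8² = (-1.2500,1.2500)
o4: d²=117 > ρ²=29 → inactive
F = F_att + ΣF_rep = (-5.7500,17.7500)
p' = p + 1/5·F = (0.8500,3.5500)

Fx=-5.7500 Fy=17.7500 x'=0.8500 y'=3.5500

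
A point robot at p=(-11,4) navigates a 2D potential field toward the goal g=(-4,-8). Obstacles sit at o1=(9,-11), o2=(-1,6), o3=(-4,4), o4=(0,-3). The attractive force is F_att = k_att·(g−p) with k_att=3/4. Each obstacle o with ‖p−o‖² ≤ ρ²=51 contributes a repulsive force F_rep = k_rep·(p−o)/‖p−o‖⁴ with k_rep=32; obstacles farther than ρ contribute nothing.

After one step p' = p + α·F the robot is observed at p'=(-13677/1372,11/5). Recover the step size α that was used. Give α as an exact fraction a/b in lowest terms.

F_att = 3/4·(g−p) = 3/4·(7,-12) = (5.2500,-9.0000)
o1: d²=625 > ρ²=51 → inactive
o2: d²=104 > ρ²=51 → inactive
o3: d²=49 ≤ ρ²=51; F_rep = 32·(-7,0)/49² = (-0.0933,0.0000)
o4: d²=170 > ρ²=51 → inactive
F = F_att + ΣF_rep = (5.1567,-9.0000)
Δp = p'−p = (1.0313,-1.8000); α = Δx/Fx = (1415/1372) / (7075/1372) = 1/5
check: Δy/Fy = (-9/5) / (-9) = 1/5 ✓

α = 1/5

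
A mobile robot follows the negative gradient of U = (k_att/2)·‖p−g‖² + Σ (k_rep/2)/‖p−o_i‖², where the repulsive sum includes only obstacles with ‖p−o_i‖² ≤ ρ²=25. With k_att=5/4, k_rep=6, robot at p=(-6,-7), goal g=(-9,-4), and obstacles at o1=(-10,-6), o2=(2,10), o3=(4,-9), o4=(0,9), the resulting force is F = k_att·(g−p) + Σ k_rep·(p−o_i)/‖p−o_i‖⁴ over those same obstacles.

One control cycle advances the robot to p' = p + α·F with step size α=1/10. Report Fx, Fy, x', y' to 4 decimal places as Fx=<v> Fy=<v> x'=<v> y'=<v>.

Fx=-3.6670 Fy=3.7292 x'=-6.3667 y'=-6.6271

F_att = 5/4·(g−p) = 5/4·(-3,3) = (-3.7500,3.7500)
o1: d²=17 ≤ ρ²=25; F_rep = 6·(4,-1)/17² = (0.0830,-0.0208)
o2: d²=353 > ρ²=25 → inactive
o3: d²=104 > ρ²=25 → inactive
o4: d²=292 > ρ²=25 → inactive
F = F_att + ΣF_rep = (-3.6670,3.7292)
p' = p + 1/10·F = (-6.3667,-6.6271)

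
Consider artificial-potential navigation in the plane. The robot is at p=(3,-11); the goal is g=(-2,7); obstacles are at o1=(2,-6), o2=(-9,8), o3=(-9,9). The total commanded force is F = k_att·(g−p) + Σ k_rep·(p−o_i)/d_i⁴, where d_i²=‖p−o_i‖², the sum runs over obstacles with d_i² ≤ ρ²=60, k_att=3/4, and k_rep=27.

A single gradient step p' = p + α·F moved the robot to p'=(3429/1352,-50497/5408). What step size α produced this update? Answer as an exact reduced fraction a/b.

F_att = 3/4·(g−p) = 3/4·(-5,18) = (-3.7500,13.5000)
o1: d²=26 ≤ ρ²=60; F_rep = 27·(1,-5)/26² = (0.0399,-0.1997)
o2: d²=505 > ρ²=60 → inactive
o3: d²=544 > ρ²=60 → inactive
F = F_att + ΣF_rep = (-3.7101,13.3003)
Δp = p'−p = (-0.4638,1.6625); α = Δx/Fx = (-627/1352) / (-627/169) = 1/8
check: Δy/Fy = (8991/5408) / (8991/676) = 1/8 ✓

α = 1/8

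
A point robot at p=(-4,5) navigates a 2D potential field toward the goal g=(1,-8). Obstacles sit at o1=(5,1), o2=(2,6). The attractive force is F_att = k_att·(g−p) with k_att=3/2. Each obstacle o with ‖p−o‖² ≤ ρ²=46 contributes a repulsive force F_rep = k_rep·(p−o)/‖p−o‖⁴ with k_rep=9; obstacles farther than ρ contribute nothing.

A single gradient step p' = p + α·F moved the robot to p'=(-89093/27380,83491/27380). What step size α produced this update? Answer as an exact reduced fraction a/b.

α = 1/10

F_att = 3/2·(g−p) = 3/2·(5,-13) = (7.5000,-19.5000)
o1: d²=97 > ρ²=46 → inactive
o2: d²=37 ≤ ρ²=46; F_rep = 9·(-6,-1)/37² = (-0.0394,-0.0066)
F = F_att + ΣF_rep = (7.4606,-19.5066)
Δp = p'−p = (0.7461,-1.9507); α = Δx/Fx = (20427/27380) / (20427/2738) = 1/10
check: Δy/Fy = (-53409/27380) / (-53409/2738) = 1/10 ✓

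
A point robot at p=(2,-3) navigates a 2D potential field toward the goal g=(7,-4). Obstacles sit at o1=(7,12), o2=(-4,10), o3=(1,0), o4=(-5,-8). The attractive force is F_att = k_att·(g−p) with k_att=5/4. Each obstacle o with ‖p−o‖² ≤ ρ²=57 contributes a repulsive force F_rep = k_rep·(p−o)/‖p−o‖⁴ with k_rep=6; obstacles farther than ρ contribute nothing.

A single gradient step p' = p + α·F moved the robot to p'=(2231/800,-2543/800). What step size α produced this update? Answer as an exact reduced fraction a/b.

F_att = 5/4·(g−p) = 5/4·(5,-1) = (6.2500,-1.2500)
o1: d²=250 > ρ²=57 → inactive
o2: d²=205 > ρ²=57 → inactive
o3: d²=10 ≤ ρ²=57; F_rep = 6·(1,-3)/10² = (0.0600,-0.1800)
o4: d²=74 > ρ²=57 → inactive
F = F_att + ΣF_rep = (6.3100,-1.4300)
Δp = p'−p = (0.7887,-0.1787); α = Δx/Fx = (631/800) / (631/100) = 1/8
check: Δy/Fy = (-143/800) / (-143/100) = 1/8 ✓

α = 1/8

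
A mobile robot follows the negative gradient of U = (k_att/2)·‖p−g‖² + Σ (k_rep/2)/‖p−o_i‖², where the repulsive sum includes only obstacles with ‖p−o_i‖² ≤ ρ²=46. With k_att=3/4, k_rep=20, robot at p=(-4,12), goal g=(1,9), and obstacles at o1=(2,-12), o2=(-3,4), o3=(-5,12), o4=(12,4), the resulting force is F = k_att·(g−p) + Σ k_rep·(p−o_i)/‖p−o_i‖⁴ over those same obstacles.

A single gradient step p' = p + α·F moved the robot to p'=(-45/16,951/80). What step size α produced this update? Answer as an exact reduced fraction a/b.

α = 1/20

F_att = 3/4·(g−p) = 3/4·(5,-3) = (3.7500,-2.2500)
o1: d²=612 > ρ²=46 → inactive
o2: d²=65 > ρ²=46 → inactive
o3: d²=1 ≤ ρ²=46; F_rep = 20·(1,0)/1² = (20.0000,0.0000)
o4: d²=320 > ρ²=46 → inactive
F = F_att + ΣF_rep = (23.7500,-2.2500)
Δp = p'−p = (1.1875,-0.1125); α = Δx/Fx = (19/16) / (95/4) = 1/20
check: Δy/Fy = (-9/80) / (-9/4) = 1/20 ✓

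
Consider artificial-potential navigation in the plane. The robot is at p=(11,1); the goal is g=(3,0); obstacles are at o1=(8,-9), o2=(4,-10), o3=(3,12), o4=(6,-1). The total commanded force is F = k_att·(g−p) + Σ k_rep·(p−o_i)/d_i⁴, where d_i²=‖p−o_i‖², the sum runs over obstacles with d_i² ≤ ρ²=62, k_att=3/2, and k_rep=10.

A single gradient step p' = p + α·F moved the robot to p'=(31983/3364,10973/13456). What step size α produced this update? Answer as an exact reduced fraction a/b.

α = 1/8

F_att = 3/2·(g−p) = 3/2·(-8,-1) = (-12.0000,-1.5000)
o1: d²=109 > ρ²=62 → inactive
o2: d²=170 > ρ²=62 → inactive
o3: d²=185 > ρ²=62 → inactive
o4: d²=29 ≤ ρ²=62; F_rep = 10·(5,2)/29² = (0.0595,0.0238)
F = F_att + ΣF_rep = (-11.9405,-1.4762)
Δp = p'−p = (-1.4926,-0.1845); α = Δx/Fx = (-5021/3364) / (-10042/841) = 1/8
check: Δy/Fy = (-2483/13456) / (-2483/1682) = 1/8 ✓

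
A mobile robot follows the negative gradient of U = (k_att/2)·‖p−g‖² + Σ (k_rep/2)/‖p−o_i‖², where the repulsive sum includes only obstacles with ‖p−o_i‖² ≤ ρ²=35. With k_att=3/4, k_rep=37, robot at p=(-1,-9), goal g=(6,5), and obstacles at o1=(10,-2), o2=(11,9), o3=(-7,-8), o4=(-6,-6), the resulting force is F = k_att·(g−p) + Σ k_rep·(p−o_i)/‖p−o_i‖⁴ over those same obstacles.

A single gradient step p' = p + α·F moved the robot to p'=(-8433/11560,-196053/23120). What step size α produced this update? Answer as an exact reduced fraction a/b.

α = 1/20

F_att = 3/4·(g−p) = 3/4·(7,14) = (5.2500,10.5000)
o1: d²=170 > ρ²=35 → inactive
o2: d²=468 > ρ²=35 → inactive
o3: d²=37 > ρ²=35 → inactive
o4: d²=34 ≤ ρ²=35; F_rep = 37·(5,-3)/34² = (0.1600,-0.0960)
F = F_att + ΣF_rep = (5.4100,10.4040)
Δp = p'−p = (0.2705,0.5202); α = Δx/Fx = (3127/11560) / (3127/578) = 1/20
check: Δy/Fy = (12027/23120) / (12027/1156) = 1/20 ✓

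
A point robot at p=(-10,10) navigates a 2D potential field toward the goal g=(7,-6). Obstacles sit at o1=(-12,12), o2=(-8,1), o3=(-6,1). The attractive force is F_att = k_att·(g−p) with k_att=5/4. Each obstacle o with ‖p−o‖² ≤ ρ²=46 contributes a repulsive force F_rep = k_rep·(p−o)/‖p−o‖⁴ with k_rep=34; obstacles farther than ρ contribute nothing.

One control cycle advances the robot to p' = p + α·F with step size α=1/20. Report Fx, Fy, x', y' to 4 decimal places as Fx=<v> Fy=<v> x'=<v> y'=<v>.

F_att = 5/4·(g−p) = 5/4·(17,-16) = (21.2500,-20.0000)
o1: d²=8 ≤ ρ²=46; F_rep = 34·(2,-2)/8² = (1.0625,-1.0625)
o2: d²=85 > ρ²=46 → inactive
o3: d²=97 > ρ²=46 → inactive
F = F_att + ΣF_rep = (22.3125,-21.0625)
p' = p + 1/20·F = (-8.8844,8.9469)

Fx=22.3125 Fy=-21.0625 x'=-8.8844 y'=8.9469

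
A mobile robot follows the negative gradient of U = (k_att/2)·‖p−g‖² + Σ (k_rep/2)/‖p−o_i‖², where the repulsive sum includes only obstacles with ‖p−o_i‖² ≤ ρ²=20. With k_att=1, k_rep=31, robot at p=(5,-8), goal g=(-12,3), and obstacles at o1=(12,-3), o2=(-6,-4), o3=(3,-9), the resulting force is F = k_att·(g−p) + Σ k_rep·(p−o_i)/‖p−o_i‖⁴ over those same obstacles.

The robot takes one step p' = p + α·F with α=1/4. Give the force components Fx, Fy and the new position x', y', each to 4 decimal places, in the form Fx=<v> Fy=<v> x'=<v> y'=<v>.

F_att = 1·(g−p) = 1·(-17,11) = (-17.0000,11.0000)
o1: d²=74 > ρ²=20 → inactive
o2: d²=137 > ρ²=20 → inactive
o3: d²=5 ≤ ρ²=20; F_rep = 31·(2,1)/5² = (2.4800,1.2400)
F = F_att + ΣF_rep = (-14.5200,12.2400)
p' = p + 1/4·F = (1.3700,-4.9400)

Fx=-14.5200 Fy=12.2400 x'=1.3700 y'=-4.9400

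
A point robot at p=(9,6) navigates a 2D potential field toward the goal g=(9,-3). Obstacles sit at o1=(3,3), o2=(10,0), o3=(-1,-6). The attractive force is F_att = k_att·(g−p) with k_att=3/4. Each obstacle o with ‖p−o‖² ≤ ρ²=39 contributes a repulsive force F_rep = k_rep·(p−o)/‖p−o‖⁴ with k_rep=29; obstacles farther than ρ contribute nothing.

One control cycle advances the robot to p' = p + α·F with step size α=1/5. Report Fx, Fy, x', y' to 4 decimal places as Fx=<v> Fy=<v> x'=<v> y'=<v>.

Fx=-0.0212 Fy=-6.6229 x'=8.9958 y'=4.6754

F_att = 3/4·(g−p) = 3/4·(0,-9) = (0.0000,-6.7500)
o1: d²=45 > ρ²=39 → inactive
o2: d²=37 ≤ ρ²=39; F_rep = 29·(-1,6)/37² = (-0.0212,0.1271)
o3: d²=244 > ρ²=39 → inactive
F = F_att + ΣF_rep = (-0.0212,-6.6229)
p' = p + 1/5·F = (8.9958,4.6754)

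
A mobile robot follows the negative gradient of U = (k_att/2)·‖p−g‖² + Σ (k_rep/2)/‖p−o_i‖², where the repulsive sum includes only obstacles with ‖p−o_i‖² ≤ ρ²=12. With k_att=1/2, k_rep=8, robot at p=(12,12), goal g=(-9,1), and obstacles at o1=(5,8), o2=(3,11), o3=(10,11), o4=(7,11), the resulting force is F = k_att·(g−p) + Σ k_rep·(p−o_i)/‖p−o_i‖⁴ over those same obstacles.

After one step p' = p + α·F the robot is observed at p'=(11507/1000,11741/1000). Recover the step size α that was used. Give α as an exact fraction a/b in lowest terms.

F_att = 1/2·(g−p) = 1/2·(-21,-11) = (-10.5000,-5.5000)
o1: d²=65 > ρ²=12 → inactive
o2: d²=82 > ρ²=12 → inactive
o3: d²=5 ≤ ρ²=12; F_rep = 8·(2,1)/5² = (0.6400,0.3200)
o4: d²=26 > ρ²=12 → inactive
F = F_att + ΣF_rep = (-9.8600,-5.1800)
Δp = p'−p = (-0.4930,-0.2590); α = Δx/Fx = (-493/1000) / (-493/50) = 1/20
check: Δy/Fy = (-259/1000) / (-259/50) = 1/20 ✓

α = 1/20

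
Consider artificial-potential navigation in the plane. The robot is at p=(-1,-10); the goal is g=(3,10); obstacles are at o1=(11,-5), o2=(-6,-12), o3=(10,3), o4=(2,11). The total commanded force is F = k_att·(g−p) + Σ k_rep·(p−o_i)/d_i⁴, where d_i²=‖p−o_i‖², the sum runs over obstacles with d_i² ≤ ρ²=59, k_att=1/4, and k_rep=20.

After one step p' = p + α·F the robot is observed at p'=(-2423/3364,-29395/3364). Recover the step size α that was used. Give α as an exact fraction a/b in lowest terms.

α = 1/4

F_att = 1/4·(g−p) = 1/4·(4,20) = (1.0000,5.0000)
o1: d²=169 > ρ²=59 → inactive
o2: d²=29 ≤ ρ²=59; F_rep = 20·(5,2)/29² = (0.1189,0.0476)
o3: d²=290 > ρ²=59 → inactive
o4: d²=450 > ρ²=59 → inactive
F = F_att + ΣF_rep = (1.1189,5.0476)
Δp = p'−p = (0.2797,1.2619); α = Δx/Fx = (941/3364) / (941/841) = 1/4
check: Δy/Fy = (4245/3364) / (4245/841) = 1/4 ✓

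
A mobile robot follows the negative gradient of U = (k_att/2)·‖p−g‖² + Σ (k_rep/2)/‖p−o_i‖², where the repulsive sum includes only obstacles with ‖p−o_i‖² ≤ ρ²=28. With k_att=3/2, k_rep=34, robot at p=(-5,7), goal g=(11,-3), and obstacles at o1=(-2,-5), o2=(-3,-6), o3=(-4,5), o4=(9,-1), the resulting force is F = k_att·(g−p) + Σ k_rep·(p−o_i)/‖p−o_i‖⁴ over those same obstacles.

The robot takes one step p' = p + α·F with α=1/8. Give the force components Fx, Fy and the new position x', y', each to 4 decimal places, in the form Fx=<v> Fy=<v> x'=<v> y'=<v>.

F_att = 3/2·(g−p) = 3/2·(16,-10) = (24.0000,-15.0000)
o1: d²=153 > ρ²=28 → inactive
o2: d²=173 > ρ²=28 → inactive
o3: d²=5 ≤ ρ²=28; F_rep = 34·(-1,2)/5² = (-1.3600,2.7200)
o4: d²=260 > ρ²=28 → inactive
F = F_att + ΣF_rep = (22.6400,-12.2800)
p' = p + 1/8·F = (-2.1700,5.4650)

Fx=22.6400 Fy=-12.2800 x'=-2.1700 y'=5.4650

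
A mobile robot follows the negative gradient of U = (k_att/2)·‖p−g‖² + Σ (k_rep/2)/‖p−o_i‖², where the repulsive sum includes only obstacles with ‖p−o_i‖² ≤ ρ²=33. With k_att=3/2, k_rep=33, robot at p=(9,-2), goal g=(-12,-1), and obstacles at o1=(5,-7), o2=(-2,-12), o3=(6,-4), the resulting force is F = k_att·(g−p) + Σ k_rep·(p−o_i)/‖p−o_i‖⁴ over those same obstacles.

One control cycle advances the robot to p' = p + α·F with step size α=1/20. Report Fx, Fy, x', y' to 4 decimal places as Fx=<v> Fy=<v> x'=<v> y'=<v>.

F_att = 3/2·(g−p) = 3/2·(-21,1) = (-31.5000,1.5000)
o1: d²=41 > ρ²=33 → inactive
o2: d²=221 > ρ²=33 → inactive
o3: d²=13 ≤ ρ²=33; F_rep = 33·(3,2)/13² = (0.5858,0.3905)
F = F_att + ΣF_rep = (-30.9142,1.8905)
p' = p + 1/20·F = (7.4543,-1.9055)

Fx=-30.9142 Fy=1.8905 x'=7.4543 y'=-1.9055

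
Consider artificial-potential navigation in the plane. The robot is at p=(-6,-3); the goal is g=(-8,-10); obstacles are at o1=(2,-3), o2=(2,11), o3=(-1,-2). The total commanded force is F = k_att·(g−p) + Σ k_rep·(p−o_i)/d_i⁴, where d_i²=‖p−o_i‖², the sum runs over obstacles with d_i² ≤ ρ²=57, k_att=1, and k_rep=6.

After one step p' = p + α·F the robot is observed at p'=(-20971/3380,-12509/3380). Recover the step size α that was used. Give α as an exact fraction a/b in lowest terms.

α = 1/10

F_att = 1·(g−p) = 1·(-2,-7) = (-2.0000,-7.0000)
o1: d²=64 > ρ²=57 → inactive
o2: d²=260 > ρ²=57 → inactive
o3: d²=26 ≤ ρ²=57; F_rep = 6·(-5,-1)/26² = (-0.0444,-0.0089)
F = F_att + ΣF_rep = (-2.0444,-7.0089)
Δp = p'−p = (-0.2044,-0.7009); α = Δx/Fx = (-691/3380) / (-691/338) = 1/10
check: Δy/Fy = (-2369/3380) / (-2369/338) = 1/10 ✓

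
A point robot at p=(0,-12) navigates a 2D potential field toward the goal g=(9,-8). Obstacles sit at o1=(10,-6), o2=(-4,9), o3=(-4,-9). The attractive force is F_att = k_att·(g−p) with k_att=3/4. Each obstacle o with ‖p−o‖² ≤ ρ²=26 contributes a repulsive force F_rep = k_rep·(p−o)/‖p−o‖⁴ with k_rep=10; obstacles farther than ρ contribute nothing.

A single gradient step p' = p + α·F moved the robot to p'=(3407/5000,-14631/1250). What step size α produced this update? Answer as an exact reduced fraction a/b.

α = 1/10

F_att = 3/4·(g−p) = 3/4·(9,4) = (6.7500,3.0000)
o1: d²=136 > ρ²=26 → inactive
o2: d²=457 > ρ²=26 → inactive
o3: d²=25 ≤ ρ²=26; F_rep = 10·(4,-3)/25² = (0.0640,-0.0480)
F = F_att + ΣF_rep = (6.8140,2.9520)
Δp = p'−p = (0.6814,0.2952); α = Δx/Fx = (3407/5000) / (3407/500) = 1/10
check: Δy/Fy = (369/1250) / (369/125) = 1/10 ✓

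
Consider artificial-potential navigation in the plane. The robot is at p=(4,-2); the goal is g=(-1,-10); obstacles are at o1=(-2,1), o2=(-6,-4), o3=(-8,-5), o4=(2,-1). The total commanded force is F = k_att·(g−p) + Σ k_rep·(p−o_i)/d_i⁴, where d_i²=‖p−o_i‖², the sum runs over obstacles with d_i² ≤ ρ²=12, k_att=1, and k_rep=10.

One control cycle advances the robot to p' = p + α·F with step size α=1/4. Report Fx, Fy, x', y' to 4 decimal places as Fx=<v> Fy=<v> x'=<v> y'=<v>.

Fx=-4.2000 Fy=-8.4000 x'=2.9500 y'=-4.1000

F_att = 1·(g−p) = 1·(-5,-8) = (-5.0000,-8.0000)
o1: d²=45 > ρ²=12 → inactive
o2: d²=104 > ρ²=12 → inactive
o3: d²=153 > ρ²=12 → inactive
o4: d²=5 ≤ ρ²=12; F_rep = 10·(2,-1)/5² = (0.8000,-0.4000)
F = F_att + ΣF_rep = (-4.2000,-8.4000)
p' = p + 1/4·F = (2.9500,-4.1000)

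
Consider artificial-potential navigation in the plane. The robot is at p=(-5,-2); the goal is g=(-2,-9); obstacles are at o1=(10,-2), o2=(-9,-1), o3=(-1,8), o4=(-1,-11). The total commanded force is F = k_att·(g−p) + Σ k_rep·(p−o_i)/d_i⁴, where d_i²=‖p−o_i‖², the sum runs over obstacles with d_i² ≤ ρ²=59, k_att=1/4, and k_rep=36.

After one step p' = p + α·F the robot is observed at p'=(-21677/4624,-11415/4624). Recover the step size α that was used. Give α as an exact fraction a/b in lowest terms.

F_att = 1/4·(g−p) = 1/4·(3,-7) = (0.7500,-1.7500)
o1: d²=225 > ρ²=59 → inactive
o2: d²=17 ≤ ρ²=59; F_rep = 36·(4,-1)/17² = (0.4983,-0.1246)
o3: d²=116 > ρ²=59 → inactive
o4: d²=97 > ρ²=59 → inactive
F = F_att + ΣF_rep = (1.2483,-1.8746)
Δp = p'−p = (0.3121,-0.4686); α = Δx/Fx = (1443/4624) / (1443/1156) = 1/4
check: Δy/Fy = (-2167/4624) / (-2167/1156) = 1/4 ✓

α = 1/4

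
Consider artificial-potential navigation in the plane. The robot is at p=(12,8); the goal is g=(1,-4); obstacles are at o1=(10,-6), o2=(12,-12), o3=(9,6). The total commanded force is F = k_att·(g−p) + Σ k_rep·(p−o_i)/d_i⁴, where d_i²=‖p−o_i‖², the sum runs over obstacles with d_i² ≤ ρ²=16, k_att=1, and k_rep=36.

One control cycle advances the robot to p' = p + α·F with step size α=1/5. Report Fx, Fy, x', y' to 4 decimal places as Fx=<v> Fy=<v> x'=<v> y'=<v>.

Fx=-10.3609 Fy=-11.5740 x'=9.9278 y'=5.6852

F_att = 1·(g−p) = 1·(-11,-12) = (-11.0000,-12.0000)
o1: d²=200 > ρ²=16 → inactive
o2: d²=400 > ρ²=16 → inactive
o3: d²=13 ≤ ρ²=16; F_rep = 36·(3,2)/13² = (0.6391,0.4260)
F = F_att + ΣF_rep = (-10.3609,-11.5740)
p' = p + 1/5·F = (9.9278,5.6852)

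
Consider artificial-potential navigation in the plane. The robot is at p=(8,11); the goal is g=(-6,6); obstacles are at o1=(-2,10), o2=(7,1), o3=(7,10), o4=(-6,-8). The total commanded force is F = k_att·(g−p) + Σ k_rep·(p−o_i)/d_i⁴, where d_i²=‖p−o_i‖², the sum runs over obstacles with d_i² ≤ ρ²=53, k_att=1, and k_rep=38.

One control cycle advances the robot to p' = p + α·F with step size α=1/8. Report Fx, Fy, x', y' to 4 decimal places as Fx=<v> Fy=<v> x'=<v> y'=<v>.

Fx=-4.5000 Fy=4.5000 x'=7.4375 y'=11.5625

F_att = 1·(g−p) = 1·(-14,-5) = (-14.0000,-5.0000)
o1: d²=101 > ρ²=53 → inactive
o2: d²=101 > ρ²=53 → inactive
o3: d²=2 ≤ ρ²=53; F_rep = 38·(1,1)/2² = (9.5000,9.5000)
o4: d²=557 > ρ²=53 → inactive
F = F_att + ΣF_rep = (-4.5000,4.5000)
p' = p + 1/8·F = (7.4375,11.5625)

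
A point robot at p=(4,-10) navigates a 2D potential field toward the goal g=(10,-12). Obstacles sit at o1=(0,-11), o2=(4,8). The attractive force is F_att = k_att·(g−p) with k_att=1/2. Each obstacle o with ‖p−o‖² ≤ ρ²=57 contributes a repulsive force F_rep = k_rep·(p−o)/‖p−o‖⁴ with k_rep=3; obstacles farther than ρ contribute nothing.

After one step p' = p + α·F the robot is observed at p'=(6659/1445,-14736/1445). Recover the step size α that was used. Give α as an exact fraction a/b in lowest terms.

α = 1/5

F_att = 1/2·(g−p) = 1/2·(6,-2) = (3.0000,-1.0000)
o1: d²=17 ≤ ρ²=57; F_rep = 3·(4,1)/17² = (0.0415,0.0104)
o2: d²=324 > ρ²=57 → inactive
F = F_att + ΣF_rep = (3.0415,-0.9896)
Δp = p'−p = (0.6083,-0.1979); α = Δx/Fx = (879/1445) / (879/289) = 1/5
check: Δy/Fy = (-286/1445) / (-286/289) = 1/5 ✓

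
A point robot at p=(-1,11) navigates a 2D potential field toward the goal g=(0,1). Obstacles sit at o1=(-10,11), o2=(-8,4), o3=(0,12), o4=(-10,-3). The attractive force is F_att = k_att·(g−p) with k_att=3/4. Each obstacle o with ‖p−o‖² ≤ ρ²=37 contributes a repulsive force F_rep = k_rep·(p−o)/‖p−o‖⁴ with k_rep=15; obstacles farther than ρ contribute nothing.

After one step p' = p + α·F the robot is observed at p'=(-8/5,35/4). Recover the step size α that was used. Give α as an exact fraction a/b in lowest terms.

α = 1/5

F_att = 3/4·(g−p) = 3/4·(1,-10) = (0.7500,-7.5000)
o1: d²=81 > ρ²=37 → inactive
o2: d²=98 > ρ²=37 → inactive
o3: d²=2 ≤ ρ²=37; F_rep = 15·(-1,-1)/2² = (-3.7500,-3.7500)
o4: d²=277 > ρ²=37 → inactive
F = F_att + ΣF_rep = (-3.0000,-11.2500)
Δp = p'−p = (-0.6000,-2.2500); α = Δx/Fx = (-3/5) / (-3) = 1/5
check: Δy/Fy = (-9/4) / (-45/4) = 1/5 ✓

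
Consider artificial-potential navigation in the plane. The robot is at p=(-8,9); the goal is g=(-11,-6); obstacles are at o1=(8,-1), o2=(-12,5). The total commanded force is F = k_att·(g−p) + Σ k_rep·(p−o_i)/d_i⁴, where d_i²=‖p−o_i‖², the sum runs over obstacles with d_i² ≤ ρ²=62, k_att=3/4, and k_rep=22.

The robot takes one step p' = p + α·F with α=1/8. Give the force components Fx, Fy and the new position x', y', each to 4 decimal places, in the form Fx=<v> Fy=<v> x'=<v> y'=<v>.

Fx=-2.1641 Fy=-11.1641 x'=-8.2705 y'=7.6045

F_att = 3/4·(g−p) = 3/4·(-3,-15) = (-2.2500,-11.2500)
o1: d²=356 > ρ²=62 → inactive
o2: d²=32 ≤ ρ²=62; F_rep = 22·(4,4)/32² = (0.0859,0.0859)
F = F_att + ΣF_rep = (-2.1641,-11.1641)
p' = p + 1/8·F = (-8.2705,7.6045)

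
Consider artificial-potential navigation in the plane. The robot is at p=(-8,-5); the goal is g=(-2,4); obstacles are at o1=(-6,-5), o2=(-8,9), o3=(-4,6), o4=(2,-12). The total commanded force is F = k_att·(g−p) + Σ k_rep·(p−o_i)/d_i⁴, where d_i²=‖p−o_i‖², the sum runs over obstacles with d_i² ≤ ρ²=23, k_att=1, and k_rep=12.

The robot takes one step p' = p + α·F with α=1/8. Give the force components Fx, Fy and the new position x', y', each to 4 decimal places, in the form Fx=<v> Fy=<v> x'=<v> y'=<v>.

F_att = 1·(g−p) = 1·(6,9) = (6.0000,9.0000)
o1: d²=4 ≤ ρ²=23; F_rep = 12·(-2,0)/4² = (-1.5000,0.0000)
o2: d²=196 > ρ²=23 → inactive
o3: d²=137 > ρ²=23 → inactive
o4: d²=149 > ρ²=23 → inactive
F = F_att + ΣF_rep = (4.5000,9.0000)
p' = p + 1/8·F = (-7.4375,-3.8750)

Fx=4.5000 Fy=9.0000 x'=-7.4375 y'=-3.8750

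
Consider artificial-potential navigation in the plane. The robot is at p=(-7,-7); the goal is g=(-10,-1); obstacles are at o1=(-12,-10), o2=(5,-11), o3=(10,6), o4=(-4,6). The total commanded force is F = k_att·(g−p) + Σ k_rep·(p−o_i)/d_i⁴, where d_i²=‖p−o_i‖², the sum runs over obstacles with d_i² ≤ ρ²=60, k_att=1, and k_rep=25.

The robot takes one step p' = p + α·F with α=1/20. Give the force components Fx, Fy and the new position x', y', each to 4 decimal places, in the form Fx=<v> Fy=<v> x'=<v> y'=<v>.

Fx=-2.8919 Fy=6.0649 x'=-7.1446 y'=-6.6968

F_att = 1·(g−p) = 1·(-3,6) = (-3.0000,6.0000)
o1: d²=34 ≤ ρ²=60; F_rep = 25·(5,3)/34² = (0.1081,0.0649)
o2: d²=160 > ρ²=60 → inactive
o3: d²=458 > ρ²=60 → inactive
o4: d²=178 > ρ²=60 → inactive
F = F_att + ΣF_rep = (-2.8919,6.0649)
p' = p + 1/20·F = (-7.1446,-6.6968)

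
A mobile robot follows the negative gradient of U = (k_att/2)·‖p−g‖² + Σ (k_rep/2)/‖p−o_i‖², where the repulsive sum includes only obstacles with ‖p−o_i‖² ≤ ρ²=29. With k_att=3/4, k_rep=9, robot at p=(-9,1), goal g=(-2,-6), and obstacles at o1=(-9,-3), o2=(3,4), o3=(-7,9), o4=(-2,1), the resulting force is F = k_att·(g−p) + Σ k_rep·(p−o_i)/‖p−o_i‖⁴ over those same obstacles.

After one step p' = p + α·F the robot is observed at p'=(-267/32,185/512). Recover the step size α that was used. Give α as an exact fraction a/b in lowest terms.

F_att = 3/4·(g−p) = 3/4·(7,-7) = (5.2500,-5.2500)
o1: d²=16 ≤ ρ²=29; F_rep = 9·(0,4)/16² = (0.0000,0.1406)
o2: d²=153 > ρ²=29 → inactive
o3: d²=68 > ρ²=29 → inactive
o4: d²=49 > ρ²=29 → inactive
F = F_att + ΣF_rep = (5.2500,-5.1094)
Δp = p'−p = (0.6562,-0.6387); α = Δx/Fx = (21/32) / (21/4) = 1/8
check: Δy/Fy = (-327/512) / (-327/64) = 1/8 ✓

α = 1/8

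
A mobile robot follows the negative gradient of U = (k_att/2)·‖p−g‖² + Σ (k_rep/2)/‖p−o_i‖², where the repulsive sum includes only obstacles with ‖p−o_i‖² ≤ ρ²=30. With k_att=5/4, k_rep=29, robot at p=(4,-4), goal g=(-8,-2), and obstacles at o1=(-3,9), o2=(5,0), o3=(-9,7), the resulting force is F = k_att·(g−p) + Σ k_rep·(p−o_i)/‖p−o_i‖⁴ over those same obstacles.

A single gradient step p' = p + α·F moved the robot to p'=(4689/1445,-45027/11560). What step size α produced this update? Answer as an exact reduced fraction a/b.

F_att = 5/4·(g−p) = 5/4·(-12,2) = (-15.0000,2.5000)
o1: d²=218 > ρ²=30 → inactive
o2: d²=17 ≤ ρ²=30; F_rep = 29·(-1,-4)/17² = (-0.1003,-0.4014)
o3: d²=290 > ρ²=30 → inactive
F = F_att + ΣF_rep = (-15.1003,2.0986)
Δp = p'−p = (-0.7550,0.1049); α = Δx/Fx = (-1091/1445) / (-4364/289) = 1/20
check: Δy/Fy = (1213/11560) / (1213/578) = 1/20 ✓

α = 1/20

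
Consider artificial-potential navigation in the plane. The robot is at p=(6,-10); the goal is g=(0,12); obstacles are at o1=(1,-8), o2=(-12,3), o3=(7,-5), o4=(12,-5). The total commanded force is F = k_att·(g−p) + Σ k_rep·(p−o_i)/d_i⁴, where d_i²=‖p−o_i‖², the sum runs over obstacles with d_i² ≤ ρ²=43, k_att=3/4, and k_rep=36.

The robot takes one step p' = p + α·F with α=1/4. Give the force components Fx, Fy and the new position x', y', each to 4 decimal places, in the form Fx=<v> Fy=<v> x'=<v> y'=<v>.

F_att = 3/4·(g−p) = 3/4·(-6,22) = (-4.5000,16.5000)
o1: d²=29 ≤ ρ²=43; F_rep = 36·(5,-2)/29² = (0.2140,-0.0856)
o2: d²=493 > ρ²=43 → inactive
o3: d²=26 ≤ ρ²=43; F_rep = 36·(-1,-5)/26² = (-0.0533,-0.2663)
o4: d²=61 > ρ²=43 → inactive
F = F_att + ΣF_rep = (-4.3392,16.1481)
p' = p + 1/4·F = (4.9152,-5.9630)

Fx=-4.3392 Fy=16.1481 x'=4.9152 y'=-5.9630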